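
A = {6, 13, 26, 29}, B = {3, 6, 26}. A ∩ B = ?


A ∩ B = elements in both A and B
A = {6, 13, 26, 29}
B = {3, 6, 26}
A ∩ B = {6, 26}

A ∩ B = {6, 26}


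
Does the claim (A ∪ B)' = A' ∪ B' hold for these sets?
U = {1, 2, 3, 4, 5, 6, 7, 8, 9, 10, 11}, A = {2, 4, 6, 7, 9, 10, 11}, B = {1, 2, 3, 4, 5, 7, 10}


LHS: A ∪ B = {1, 2, 3, 4, 5, 6, 7, 9, 10, 11}
(A ∪ B)' = U \ (A ∪ B) = {8}
A' = {1, 3, 5, 8}, B' = {6, 8, 9, 11}
Claimed RHS: A' ∪ B' = {1, 3, 5, 6, 8, 9, 11}
Identity is INVALID: LHS = {8} but the RHS claimed here equals {1, 3, 5, 6, 8, 9, 11}. The correct form is (A ∪ B)' = A' ∩ B'.

Identity is invalid: (A ∪ B)' = {8} but A' ∪ B' = {1, 3, 5, 6, 8, 9, 11}. The correct De Morgan law is (A ∪ B)' = A' ∩ B'.


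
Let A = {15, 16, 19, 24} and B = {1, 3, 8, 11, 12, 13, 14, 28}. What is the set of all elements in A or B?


A ∪ B = all elements in A or B (or both)
A = {15, 16, 19, 24}
B = {1, 3, 8, 11, 12, 13, 14, 28}
A ∪ B = {1, 3, 8, 11, 12, 13, 14, 15, 16, 19, 24, 28}

A ∪ B = {1, 3, 8, 11, 12, 13, 14, 15, 16, 19, 24, 28}


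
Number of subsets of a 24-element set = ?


Number of subsets = 2^n
= 2^24
= 16777216

|P(A)| = 16777216


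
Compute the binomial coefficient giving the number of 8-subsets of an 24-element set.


C(n,k) = n! / (k!(n-k)!)
C(24,8) = 24! / (8!16!)
= 735471

C(24,8) = 735471


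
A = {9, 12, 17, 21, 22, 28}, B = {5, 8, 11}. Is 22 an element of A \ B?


A = {9, 12, 17, 21, 22, 28}, B = {5, 8, 11}
A \ B = elements in A but not in B
A \ B = {9, 12, 17, 21, 22, 28}
Checking if 22 ∈ A \ B
22 is in A \ B → True

22 ∈ A \ B


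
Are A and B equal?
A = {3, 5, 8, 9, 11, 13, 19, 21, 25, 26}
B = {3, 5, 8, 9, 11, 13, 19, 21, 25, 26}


Two sets are equal iff they have exactly the same elements.
A = {3, 5, 8, 9, 11, 13, 19, 21, 25, 26}
B = {3, 5, 8, 9, 11, 13, 19, 21, 25, 26}
Same elements → A = B

Yes, A = B


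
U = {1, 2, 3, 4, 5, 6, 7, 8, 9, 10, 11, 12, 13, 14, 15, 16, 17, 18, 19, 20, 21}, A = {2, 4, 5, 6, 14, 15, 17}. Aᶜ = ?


Aᶜ = U \ A = elements in U but not in A
U = {1, 2, 3, 4, 5, 6, 7, 8, 9, 10, 11, 12, 13, 14, 15, 16, 17, 18, 19, 20, 21}
A = {2, 4, 5, 6, 14, 15, 17}
Aᶜ = {1, 3, 7, 8, 9, 10, 11, 12, 13, 16, 18, 19, 20, 21}

Aᶜ = {1, 3, 7, 8, 9, 10, 11, 12, 13, 16, 18, 19, 20, 21}


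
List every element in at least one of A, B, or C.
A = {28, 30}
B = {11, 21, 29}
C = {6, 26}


A ∪ B = {11, 21, 28, 29, 30}
(A ∪ B) ∪ C = {6, 11, 21, 26, 28, 29, 30}

A ∪ B ∪ C = {6, 11, 21, 26, 28, 29, 30}


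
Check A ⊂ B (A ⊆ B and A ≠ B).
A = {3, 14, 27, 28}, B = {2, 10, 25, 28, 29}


A ⊂ B requires: A ⊆ B AND A ≠ B.
A ⊆ B? No
A ⊄ B, so A is not a proper subset.

No, A is not a proper subset of B


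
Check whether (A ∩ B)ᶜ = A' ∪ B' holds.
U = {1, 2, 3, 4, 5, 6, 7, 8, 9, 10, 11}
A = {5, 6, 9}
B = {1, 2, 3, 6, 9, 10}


LHS: A ∩ B = {6, 9}
(A ∩ B)' = U \ (A ∩ B) = {1, 2, 3, 4, 5, 7, 8, 10, 11}
A' = {1, 2, 3, 4, 7, 8, 10, 11}, B' = {4, 5, 7, 8, 11}
Claimed RHS: A' ∪ B' = {1, 2, 3, 4, 5, 7, 8, 10, 11}
Identity is VALID: LHS = RHS = {1, 2, 3, 4, 5, 7, 8, 10, 11} ✓

Identity is valid. (A ∩ B)' = A' ∪ B' = {1, 2, 3, 4, 5, 7, 8, 10, 11}


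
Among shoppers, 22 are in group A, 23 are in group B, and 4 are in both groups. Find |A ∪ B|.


|A ∪ B| = |A| + |B| - |A ∩ B|
= 22 + 23 - 4
= 41

|A ∪ B| = 41


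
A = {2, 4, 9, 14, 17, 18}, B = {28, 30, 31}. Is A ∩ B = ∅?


Disjoint means A ∩ B = ∅.
A ∩ B = ∅
A ∩ B = ∅, so A and B are disjoint.

Yes, A and B are disjoint


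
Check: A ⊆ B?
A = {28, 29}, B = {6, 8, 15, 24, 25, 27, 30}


A ⊆ B means every element of A is in B.
Elements in A not in B: {28, 29}
So A ⊄ B.

No, A ⊄ B


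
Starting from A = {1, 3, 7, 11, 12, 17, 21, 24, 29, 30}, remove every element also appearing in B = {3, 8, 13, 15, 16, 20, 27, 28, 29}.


A \ B = elements in A but not in B
A = {1, 3, 7, 11, 12, 17, 21, 24, 29, 30}
B = {3, 8, 13, 15, 16, 20, 27, 28, 29}
Remove from A any elements in B
A \ B = {1, 7, 11, 12, 17, 21, 24, 30}

A \ B = {1, 7, 11, 12, 17, 21, 24, 30}


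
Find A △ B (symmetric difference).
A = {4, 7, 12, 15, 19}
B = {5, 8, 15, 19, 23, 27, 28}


A △ B = (A \ B) ∪ (B \ A) = elements in exactly one of A or B
A \ B = {4, 7, 12}
B \ A = {5, 8, 23, 27, 28}
A △ B = {4, 5, 7, 8, 12, 23, 27, 28}

A △ B = {4, 5, 7, 8, 12, 23, 27, 28}


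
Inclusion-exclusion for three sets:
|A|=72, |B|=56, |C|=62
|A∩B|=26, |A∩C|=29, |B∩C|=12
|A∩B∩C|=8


|A∪B∪C| = |A|+|B|+|C| - |A∩B|-|A∩C|-|B∩C| + |A∩B∩C|
= 72+56+62 - 26-29-12 + 8
= 190 - 67 + 8
= 131

|A ∪ B ∪ C| = 131


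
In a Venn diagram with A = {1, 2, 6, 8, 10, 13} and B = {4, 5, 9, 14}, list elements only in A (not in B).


A = {1, 2, 6, 8, 10, 13}
B = {4, 5, 9, 14}
Region: only in A (not in B)
Elements: {1, 2, 6, 8, 10, 13}

Elements only in A (not in B): {1, 2, 6, 8, 10, 13}


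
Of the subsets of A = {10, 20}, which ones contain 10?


A subset of A contains 10 iff the remaining 1 elements form any subset of A \ {10}.
Count: 2^(n-1) = 2^1 = 2
Subsets containing 10: {10}, {10, 20}

Subsets containing 10 (2 total): {10}, {10, 20}


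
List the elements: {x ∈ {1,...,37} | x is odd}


Checking each candidate:
Condition: odd numbers in {1,...,37}
Result = {1, 3, 5, 7, 9, 11, 13, 15, 17, 19, 21, 23, 25, 27, 29, 31, 33, 35, 37}

{1, 3, 5, 7, 9, 11, 13, 15, 17, 19, 21, 23, 25, 27, 29, 31, 33, 35, 37}


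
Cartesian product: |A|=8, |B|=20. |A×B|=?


|A × B| = |A| × |B|
= 8 × 20
= 160

|A × B| = 160


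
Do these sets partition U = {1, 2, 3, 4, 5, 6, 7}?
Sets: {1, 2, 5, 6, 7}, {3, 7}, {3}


A partition requires: (1) non-empty parts, (2) pairwise disjoint, (3) union = U
Parts: {1, 2, 5, 6, 7}, {3, 7}, {3}
Union of parts: {1, 2, 3, 5, 6, 7}
U = {1, 2, 3, 4, 5, 6, 7}
All non-empty? True
Pairwise disjoint? False
Covers U? False

No, not a valid partition


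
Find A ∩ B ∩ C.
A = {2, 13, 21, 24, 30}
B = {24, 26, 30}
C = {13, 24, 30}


A ∩ B = {24, 30}
(A ∩ B) ∩ C = {24, 30}

A ∩ B ∩ C = {24, 30}


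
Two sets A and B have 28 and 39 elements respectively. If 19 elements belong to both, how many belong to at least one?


|A ∪ B| = |A| + |B| - |A ∩ B|
= 28 + 39 - 19
= 48

|A ∪ B| = 48


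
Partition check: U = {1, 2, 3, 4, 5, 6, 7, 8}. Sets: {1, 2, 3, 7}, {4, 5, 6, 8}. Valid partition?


A partition requires: (1) non-empty parts, (2) pairwise disjoint, (3) union = U
Parts: {1, 2, 3, 7}, {4, 5, 6, 8}
Union of parts: {1, 2, 3, 4, 5, 6, 7, 8}
U = {1, 2, 3, 4, 5, 6, 7, 8}
All non-empty? True
Pairwise disjoint? True
Covers U? True

Yes, valid partition


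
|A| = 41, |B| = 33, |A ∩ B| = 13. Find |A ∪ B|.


|A ∪ B| = |A| + |B| - |A ∩ B|
= 41 + 33 - 13
= 61

|A ∪ B| = 61


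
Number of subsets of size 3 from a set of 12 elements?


C(n,k) = n! / (k!(n-k)!)
C(12,3) = 12! / (3!9!)
= 220

C(12,3) = 220


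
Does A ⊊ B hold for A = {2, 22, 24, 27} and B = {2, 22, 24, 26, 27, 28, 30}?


A ⊂ B requires: A ⊆ B AND A ≠ B.
A ⊆ B? Yes
A = B? No
A ⊂ B: Yes (A is a proper subset of B)

Yes, A ⊂ B


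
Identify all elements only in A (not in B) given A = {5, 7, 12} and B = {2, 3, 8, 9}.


A = {5, 7, 12}
B = {2, 3, 8, 9}
Region: only in A (not in B)
Elements: {5, 7, 12}

Elements only in A (not in B): {5, 7, 12}


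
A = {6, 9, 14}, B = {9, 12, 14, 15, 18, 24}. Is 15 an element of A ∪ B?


A = {6, 9, 14}, B = {9, 12, 14, 15, 18, 24}
A ∪ B = all elements in A or B
A ∪ B = {6, 9, 12, 14, 15, 18, 24}
Checking if 15 ∈ A ∪ B
15 is in A ∪ B → True

15 ∈ A ∪ B


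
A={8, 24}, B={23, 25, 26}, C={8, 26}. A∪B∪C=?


A ∪ B = {8, 23, 24, 25, 26}
(A ∪ B) ∪ C = {8, 23, 24, 25, 26}

A ∪ B ∪ C = {8, 23, 24, 25, 26}


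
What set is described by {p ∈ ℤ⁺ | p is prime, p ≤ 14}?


Checking each candidate:
Condition: primes ≤ 14
Result = {2, 3, 5, 7, 11, 13}

{2, 3, 5, 7, 11, 13}


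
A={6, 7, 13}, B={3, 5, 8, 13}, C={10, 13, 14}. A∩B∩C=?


A ∩ B = {13}
(A ∩ B) ∩ C = {13}

A ∩ B ∩ C = {13}


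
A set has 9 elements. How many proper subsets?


Total subsets = 2^n = 2^9 = 512
Proper subsets exclude the set itself: 2^n - 1
= 512 - 1
= 511

Number of proper subsets = 511


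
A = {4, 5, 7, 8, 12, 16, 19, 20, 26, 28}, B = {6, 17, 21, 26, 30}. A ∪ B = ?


A ∪ B = all elements in A or B (or both)
A = {4, 5, 7, 8, 12, 16, 19, 20, 26, 28}
B = {6, 17, 21, 26, 30}
A ∪ B = {4, 5, 6, 7, 8, 12, 16, 17, 19, 20, 21, 26, 28, 30}

A ∪ B = {4, 5, 6, 7, 8, 12, 16, 17, 19, 20, 21, 26, 28, 30}


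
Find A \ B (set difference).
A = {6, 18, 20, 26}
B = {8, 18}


A \ B = elements in A but not in B
A = {6, 18, 20, 26}
B = {8, 18}
Remove from A any elements in B
A \ B = {6, 20, 26}

A \ B = {6, 20, 26}


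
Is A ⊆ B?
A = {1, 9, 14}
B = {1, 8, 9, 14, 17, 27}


A ⊆ B means every element of A is in B.
All elements of A are in B.
So A ⊆ B.

Yes, A ⊆ B


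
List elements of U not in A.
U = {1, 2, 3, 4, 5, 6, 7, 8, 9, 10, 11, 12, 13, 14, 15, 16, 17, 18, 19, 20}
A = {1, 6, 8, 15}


Aᶜ = U \ A = elements in U but not in A
U = {1, 2, 3, 4, 5, 6, 7, 8, 9, 10, 11, 12, 13, 14, 15, 16, 17, 18, 19, 20}
A = {1, 6, 8, 15}
Aᶜ = {2, 3, 4, 5, 7, 9, 10, 11, 12, 13, 14, 16, 17, 18, 19, 20}

Aᶜ = {2, 3, 4, 5, 7, 9, 10, 11, 12, 13, 14, 16, 17, 18, 19, 20}


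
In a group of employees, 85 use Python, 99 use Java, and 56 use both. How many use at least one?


|A ∪ B| = |A| + |B| - |A ∩ B|
= 85 + 99 - 56
= 128

|A ∪ B| = 128


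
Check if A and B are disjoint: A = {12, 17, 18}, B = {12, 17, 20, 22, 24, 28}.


Disjoint means A ∩ B = ∅.
A ∩ B = {12, 17}
A ∩ B ≠ ∅, so A and B are NOT disjoint.

No, A and B are not disjoint (A ∩ B = {12, 17})


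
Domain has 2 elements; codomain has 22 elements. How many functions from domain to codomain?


Each of |A| = 2 inputs maps to any of |B| = 22 outputs.
# functions = |B|^|A| = 22^2
= 484

Number of functions = 484


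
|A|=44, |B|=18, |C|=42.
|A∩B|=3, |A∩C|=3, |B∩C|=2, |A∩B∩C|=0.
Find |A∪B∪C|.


|A∪B∪C| = |A|+|B|+|C| - |A∩B|-|A∩C|-|B∩C| + |A∩B∩C|
= 44+18+42 - 3-3-2 + 0
= 104 - 8 + 0
= 96

|A ∪ B ∪ C| = 96


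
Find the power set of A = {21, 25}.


|A| = 2, so |P(A)| = 2^2 = 4
Enumerate subsets by cardinality (0 to 2):
∅, {21}, {25}, {21, 25}

P(A) has 4 subsets: ∅, {21}, {25}, {21, 25}


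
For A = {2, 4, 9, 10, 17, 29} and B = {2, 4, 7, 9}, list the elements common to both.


A ∩ B = elements in both A and B
A = {2, 4, 9, 10, 17, 29}
B = {2, 4, 7, 9}
A ∩ B = {2, 4, 9}

A ∩ B = {2, 4, 9}


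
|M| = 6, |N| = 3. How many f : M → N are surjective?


n = |M| = 6, k = |N| = 3. Surjections via inclusion-exclusion:
S(n,k) = Σ(-1)^i × C(k,i) × (k-i)^n, i=0 to k
i=0: (-1)^0×C(3,0)×3^6 = 729
i=1: (-1)^1×C(3,1)×2^6 = -192
i=2: (-1)^2×C(3,2)×1^6 = 3
i=3: (-1)^3×C(3,3)×0^6 = 0
Total = 540

Number of surjections = 540


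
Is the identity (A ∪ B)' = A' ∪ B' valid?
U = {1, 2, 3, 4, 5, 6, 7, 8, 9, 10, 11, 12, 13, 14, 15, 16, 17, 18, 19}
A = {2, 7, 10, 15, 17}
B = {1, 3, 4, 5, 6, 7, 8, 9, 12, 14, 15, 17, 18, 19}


LHS: A ∪ B = {1, 2, 3, 4, 5, 6, 7, 8, 9, 10, 12, 14, 15, 17, 18, 19}
(A ∪ B)' = U \ (A ∪ B) = {11, 13, 16}
A' = {1, 3, 4, 5, 6, 8, 9, 11, 12, 13, 14, 16, 18, 19}, B' = {2, 10, 11, 13, 16}
Claimed RHS: A' ∪ B' = {1, 2, 3, 4, 5, 6, 8, 9, 10, 11, 12, 13, 14, 16, 18, 19}
Identity is INVALID: LHS = {11, 13, 16} but the RHS claimed here equals {1, 2, 3, 4, 5, 6, 8, 9, 10, 11, 12, 13, 14, 16, 18, 19}. The correct form is (A ∪ B)' = A' ∩ B'.

Identity is invalid: (A ∪ B)' = {11, 13, 16} but A' ∪ B' = {1, 2, 3, 4, 5, 6, 8, 9, 10, 11, 12, 13, 14, 16, 18, 19}. The correct De Morgan law is (A ∪ B)' = A' ∩ B'.


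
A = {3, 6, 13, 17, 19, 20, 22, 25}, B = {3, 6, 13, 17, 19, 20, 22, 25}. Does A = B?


Two sets are equal iff they have exactly the same elements.
A = {3, 6, 13, 17, 19, 20, 22, 25}
B = {3, 6, 13, 17, 19, 20, 22, 25}
Same elements → A = B

Yes, A = B


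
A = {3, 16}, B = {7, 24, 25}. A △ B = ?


A △ B = (A \ B) ∪ (B \ A) = elements in exactly one of A or B
A \ B = {3, 16}
B \ A = {7, 24, 25}
A △ B = {3, 7, 16, 24, 25}

A △ B = {3, 7, 16, 24, 25}


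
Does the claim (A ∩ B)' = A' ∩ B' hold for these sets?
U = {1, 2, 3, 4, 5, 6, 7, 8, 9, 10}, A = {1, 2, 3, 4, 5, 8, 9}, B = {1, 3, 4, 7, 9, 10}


LHS: A ∩ B = {1, 3, 4, 9}
(A ∩ B)' = U \ (A ∩ B) = {2, 5, 6, 7, 8, 10}
A' = {6, 7, 10}, B' = {2, 5, 6, 8}
Claimed RHS: A' ∩ B' = {6}
Identity is INVALID: LHS = {2, 5, 6, 7, 8, 10} but the RHS claimed here equals {6}. The correct form is (A ∩ B)' = A' ∪ B'.

Identity is invalid: (A ∩ B)' = {2, 5, 6, 7, 8, 10} but A' ∩ B' = {6}. The correct De Morgan law is (A ∩ B)' = A' ∪ B'.


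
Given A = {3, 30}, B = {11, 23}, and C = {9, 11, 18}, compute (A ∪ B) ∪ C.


A ∪ B = {3, 11, 23, 30}
(A ∪ B) ∪ C = {3, 9, 11, 18, 23, 30}

A ∪ B ∪ C = {3, 9, 11, 18, 23, 30}


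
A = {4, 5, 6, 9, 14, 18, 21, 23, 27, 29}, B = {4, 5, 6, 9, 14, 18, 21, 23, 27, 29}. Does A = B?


Two sets are equal iff they have exactly the same elements.
A = {4, 5, 6, 9, 14, 18, 21, 23, 27, 29}
B = {4, 5, 6, 9, 14, 18, 21, 23, 27, 29}
Same elements → A = B

Yes, A = B


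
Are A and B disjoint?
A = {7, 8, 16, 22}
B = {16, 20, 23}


Disjoint means A ∩ B = ∅.
A ∩ B = {16}
A ∩ B ≠ ∅, so A and B are NOT disjoint.

No, A and B are not disjoint (A ∩ B = {16})


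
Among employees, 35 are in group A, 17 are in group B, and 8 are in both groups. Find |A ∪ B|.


|A ∪ B| = |A| + |B| - |A ∩ B|
= 35 + 17 - 8
= 44

|A ∪ B| = 44


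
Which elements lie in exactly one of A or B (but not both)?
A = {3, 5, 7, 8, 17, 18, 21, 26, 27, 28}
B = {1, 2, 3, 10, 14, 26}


A △ B = (A \ B) ∪ (B \ A) = elements in exactly one of A or B
A \ B = {5, 7, 8, 17, 18, 21, 27, 28}
B \ A = {1, 2, 10, 14}
A △ B = {1, 2, 5, 7, 8, 10, 14, 17, 18, 21, 27, 28}

A △ B = {1, 2, 5, 7, 8, 10, 14, 17, 18, 21, 27, 28}


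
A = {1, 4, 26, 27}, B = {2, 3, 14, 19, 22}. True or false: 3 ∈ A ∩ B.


A = {1, 4, 26, 27}, B = {2, 3, 14, 19, 22}
A ∩ B = elements in both A and B
A ∩ B = ∅
Checking if 3 ∈ A ∩ B
3 is not in A ∩ B → False

3 ∉ A ∩ B


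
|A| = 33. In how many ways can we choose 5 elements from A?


C(n,k) = n! / (k!(n-k)!)
C(33,5) = 33! / (5!28!)
= 237336

C(33,5) = 237336


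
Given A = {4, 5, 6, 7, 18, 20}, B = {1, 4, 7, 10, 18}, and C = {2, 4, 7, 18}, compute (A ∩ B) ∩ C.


A ∩ B = {4, 7, 18}
(A ∩ B) ∩ C = {4, 7, 18}

A ∩ B ∩ C = {4, 7, 18}


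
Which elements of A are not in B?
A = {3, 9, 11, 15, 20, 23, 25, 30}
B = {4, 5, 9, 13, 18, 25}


A \ B = elements in A but not in B
A = {3, 9, 11, 15, 20, 23, 25, 30}
B = {4, 5, 9, 13, 18, 25}
Remove from A any elements in B
A \ B = {3, 11, 15, 20, 23, 30}

A \ B = {3, 11, 15, 20, 23, 30}


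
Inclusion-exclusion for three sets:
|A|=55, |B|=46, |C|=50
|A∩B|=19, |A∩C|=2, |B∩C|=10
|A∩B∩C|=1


|A∪B∪C| = |A|+|B|+|C| - |A∩B|-|A∩C|-|B∩C| + |A∩B∩C|
= 55+46+50 - 19-2-10 + 1
= 151 - 31 + 1
= 121

|A ∪ B ∪ C| = 121


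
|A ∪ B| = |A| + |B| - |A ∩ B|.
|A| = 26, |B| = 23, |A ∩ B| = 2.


|A ∪ B| = |A| + |B| - |A ∩ B|
= 26 + 23 - 2
= 47

|A ∪ B| = 47


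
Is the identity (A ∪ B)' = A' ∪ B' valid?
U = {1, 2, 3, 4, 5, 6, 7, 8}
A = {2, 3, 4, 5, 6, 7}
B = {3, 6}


LHS: A ∪ B = {2, 3, 4, 5, 6, 7}
(A ∪ B)' = U \ (A ∪ B) = {1, 8}
A' = {1, 8}, B' = {1, 2, 4, 5, 7, 8}
Claimed RHS: A' ∪ B' = {1, 2, 4, 5, 7, 8}
Identity is INVALID: LHS = {1, 8} but the RHS claimed here equals {1, 2, 4, 5, 7, 8}. The correct form is (A ∪ B)' = A' ∩ B'.

Identity is invalid: (A ∪ B)' = {1, 8} but A' ∪ B' = {1, 2, 4, 5, 7, 8}. The correct De Morgan law is (A ∪ B)' = A' ∩ B'.


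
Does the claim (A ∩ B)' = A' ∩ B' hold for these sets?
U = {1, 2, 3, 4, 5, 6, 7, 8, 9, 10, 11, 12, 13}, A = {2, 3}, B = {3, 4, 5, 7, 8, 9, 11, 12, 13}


LHS: A ∩ B = {3}
(A ∩ B)' = U \ (A ∩ B) = {1, 2, 4, 5, 6, 7, 8, 9, 10, 11, 12, 13}
A' = {1, 4, 5, 6, 7, 8, 9, 10, 11, 12, 13}, B' = {1, 2, 6, 10}
Claimed RHS: A' ∩ B' = {1, 6, 10}
Identity is INVALID: LHS = {1, 2, 4, 5, 6, 7, 8, 9, 10, 11, 12, 13} but the RHS claimed here equals {1, 6, 10}. The correct form is (A ∩ B)' = A' ∪ B'.

Identity is invalid: (A ∩ B)' = {1, 2, 4, 5, 6, 7, 8, 9, 10, 11, 12, 13} but A' ∩ B' = {1, 6, 10}. The correct De Morgan law is (A ∩ B)' = A' ∪ B'.


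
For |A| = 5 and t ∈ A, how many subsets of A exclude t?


Subsets of A avoiding t are subsets of A \ {t}, which has 4 elements.
Count = 2^(n-1) = 2^4
= 16

Number of subsets avoiding t = 16


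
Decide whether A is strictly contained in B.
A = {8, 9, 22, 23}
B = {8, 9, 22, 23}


A ⊂ B requires: A ⊆ B AND A ≠ B.
A ⊆ B? Yes
A = B? Yes
A = B, so A is not a PROPER subset.

No, A is not a proper subset of B


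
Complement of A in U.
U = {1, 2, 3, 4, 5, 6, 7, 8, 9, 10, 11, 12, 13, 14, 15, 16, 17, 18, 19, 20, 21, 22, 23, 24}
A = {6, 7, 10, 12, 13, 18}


Aᶜ = U \ A = elements in U but not in A
U = {1, 2, 3, 4, 5, 6, 7, 8, 9, 10, 11, 12, 13, 14, 15, 16, 17, 18, 19, 20, 21, 22, 23, 24}
A = {6, 7, 10, 12, 13, 18}
Aᶜ = {1, 2, 3, 4, 5, 8, 9, 11, 14, 15, 16, 17, 19, 20, 21, 22, 23, 24}

Aᶜ = {1, 2, 3, 4, 5, 8, 9, 11, 14, 15, 16, 17, 19, 20, 21, 22, 23, 24}


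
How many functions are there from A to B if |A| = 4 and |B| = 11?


Each of |A| = 4 inputs maps to any of |B| = 11 outputs.
# functions = |B|^|A| = 11^4
= 14641

Number of functions = 14641


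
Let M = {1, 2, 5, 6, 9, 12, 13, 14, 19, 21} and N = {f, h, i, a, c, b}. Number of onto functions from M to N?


n = |M| = 10, k = |N| = 6. Surjections via inclusion-exclusion:
S(n,k) = Σ(-1)^i × C(k,i) × (k-i)^n, i=0 to k
i=0: (-1)^0×C(6,0)×6^10 = 60466176
i=1: (-1)^1×C(6,1)×5^10 = -58593750
i=2: (-1)^2×C(6,2)×4^10 = 15728640
i=3: (-1)^3×C(6,3)×3^10 = -1180980
i=4: (-1)^4×C(6,4)×2^10 = 15360
i=5: (-1)^5×C(6,5)×1^10 = -6
i=6: (-1)^6×C(6,6)×0^10 = 0
Total = 16435440

Number of surjections = 16435440


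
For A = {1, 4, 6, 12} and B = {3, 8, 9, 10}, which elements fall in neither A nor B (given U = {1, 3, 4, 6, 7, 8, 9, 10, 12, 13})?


A = {1, 4, 6, 12}
B = {3, 8, 9, 10}
Region: in neither A nor B (given U = {1, 3, 4, 6, 7, 8, 9, 10, 12, 13})
Elements: {7, 13}

Elements in neither A nor B (given U = {1, 3, 4, 6, 7, 8, 9, 10, 12, 13}): {7, 13}


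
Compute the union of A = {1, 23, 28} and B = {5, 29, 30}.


A ∪ B = all elements in A or B (or both)
A = {1, 23, 28}
B = {5, 29, 30}
A ∪ B = {1, 5, 23, 28, 29, 30}

A ∪ B = {1, 5, 23, 28, 29, 30}


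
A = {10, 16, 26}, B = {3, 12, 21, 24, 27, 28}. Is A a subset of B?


A ⊆ B means every element of A is in B.
Elements in A not in B: {10, 16, 26}
So A ⊄ B.

No, A ⊄ B


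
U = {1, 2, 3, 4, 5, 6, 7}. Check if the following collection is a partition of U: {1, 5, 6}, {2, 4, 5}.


A partition requires: (1) non-empty parts, (2) pairwise disjoint, (3) union = U
Parts: {1, 5, 6}, {2, 4, 5}
Union of parts: {1, 2, 4, 5, 6}
U = {1, 2, 3, 4, 5, 6, 7}
All non-empty? True
Pairwise disjoint? False
Covers U? False

No, not a valid partition


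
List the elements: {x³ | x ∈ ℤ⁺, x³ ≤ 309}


Checking each candidate:
Condition: positive perfect cubes ≤ 309
Result = {1, 8, 27, 64, 125, 216}

{1, 8, 27, 64, 125, 216}


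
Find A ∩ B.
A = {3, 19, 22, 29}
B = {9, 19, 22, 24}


A ∩ B = elements in both A and B
A = {3, 19, 22, 29}
B = {9, 19, 22, 24}
A ∩ B = {19, 22}

A ∩ B = {19, 22}


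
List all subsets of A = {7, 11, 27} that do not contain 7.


A subset of A that omits 7 is a subset of A \ {7}, so there are 2^(n-1) = 2^2 = 4 of them.
Subsets excluding 7: ∅, {11}, {27}, {11, 27}

Subsets excluding 7 (4 total): ∅, {11}, {27}, {11, 27}


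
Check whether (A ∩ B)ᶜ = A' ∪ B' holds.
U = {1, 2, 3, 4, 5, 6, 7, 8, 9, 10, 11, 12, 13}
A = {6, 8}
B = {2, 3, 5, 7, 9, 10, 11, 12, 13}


LHS: A ∩ B = ∅
(A ∩ B)' = U \ (A ∩ B) = {1, 2, 3, 4, 5, 6, 7, 8, 9, 10, 11, 12, 13}
A' = {1, 2, 3, 4, 5, 7, 9, 10, 11, 12, 13}, B' = {1, 4, 6, 8}
Claimed RHS: A' ∪ B' = {1, 2, 3, 4, 5, 6, 7, 8, 9, 10, 11, 12, 13}
Identity is VALID: LHS = RHS = {1, 2, 3, 4, 5, 6, 7, 8, 9, 10, 11, 12, 13} ✓

Identity is valid. (A ∩ B)' = A' ∪ B' = {1, 2, 3, 4, 5, 6, 7, 8, 9, 10, 11, 12, 13}


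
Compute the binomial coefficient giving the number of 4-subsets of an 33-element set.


C(n,k) = n! / (k!(n-k)!)
C(33,4) = 33! / (4!29!)
= 40920

C(33,4) = 40920


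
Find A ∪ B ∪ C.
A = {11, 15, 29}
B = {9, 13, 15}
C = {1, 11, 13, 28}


A ∪ B = {9, 11, 13, 15, 29}
(A ∪ B) ∪ C = {1, 9, 11, 13, 15, 28, 29}

A ∪ B ∪ C = {1, 9, 11, 13, 15, 28, 29}


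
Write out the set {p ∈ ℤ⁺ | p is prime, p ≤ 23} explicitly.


Checking each candidate:
Condition: primes ≤ 23
Result = {2, 3, 5, 7, 11, 13, 17, 19, 23}

{2, 3, 5, 7, 11, 13, 17, 19, 23}


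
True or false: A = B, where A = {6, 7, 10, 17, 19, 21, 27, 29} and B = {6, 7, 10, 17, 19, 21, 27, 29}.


Two sets are equal iff they have exactly the same elements.
A = {6, 7, 10, 17, 19, 21, 27, 29}
B = {6, 7, 10, 17, 19, 21, 27, 29}
Same elements → A = B

Yes, A = B


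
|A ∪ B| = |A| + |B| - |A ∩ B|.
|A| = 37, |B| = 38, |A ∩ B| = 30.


|A ∪ B| = |A| + |B| - |A ∩ B|
= 37 + 38 - 30
= 45

|A ∪ B| = 45


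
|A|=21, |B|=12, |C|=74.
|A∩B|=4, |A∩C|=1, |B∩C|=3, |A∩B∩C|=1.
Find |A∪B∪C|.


|A∪B∪C| = |A|+|B|+|C| - |A∩B|-|A∩C|-|B∩C| + |A∩B∩C|
= 21+12+74 - 4-1-3 + 1
= 107 - 8 + 1
= 100

|A ∪ B ∪ C| = 100


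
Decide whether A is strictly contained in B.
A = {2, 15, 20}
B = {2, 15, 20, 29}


A ⊂ B requires: A ⊆ B AND A ≠ B.
A ⊆ B? Yes
A = B? No
A ⊂ B: Yes (A is a proper subset of B)

Yes, A ⊂ B


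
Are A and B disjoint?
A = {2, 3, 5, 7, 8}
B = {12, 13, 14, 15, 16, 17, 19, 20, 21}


Disjoint means A ∩ B = ∅.
A ∩ B = ∅
A ∩ B = ∅, so A and B are disjoint.

Yes, A and B are disjoint


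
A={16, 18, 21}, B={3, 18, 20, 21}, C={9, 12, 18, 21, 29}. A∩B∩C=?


A ∩ B = {18, 21}
(A ∩ B) ∩ C = {18, 21}

A ∩ B ∩ C = {18, 21}


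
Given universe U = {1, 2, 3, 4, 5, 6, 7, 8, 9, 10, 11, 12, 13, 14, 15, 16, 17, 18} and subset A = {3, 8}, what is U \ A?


Aᶜ = U \ A = elements in U but not in A
U = {1, 2, 3, 4, 5, 6, 7, 8, 9, 10, 11, 12, 13, 14, 15, 16, 17, 18}
A = {3, 8}
Aᶜ = {1, 2, 4, 5, 6, 7, 9, 10, 11, 12, 13, 14, 15, 16, 17, 18}

Aᶜ = {1, 2, 4, 5, 6, 7, 9, 10, 11, 12, 13, 14, 15, 16, 17, 18}


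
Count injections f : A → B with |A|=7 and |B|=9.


An injection sends each of |A| = 7 inputs to a distinct output in B.
# injections = |B|·(|B|-1)·…·(|B|-|A|+1) = 9! / (9 - 7)!
= 9 × 8 × 7 × 6 × 5 × 4 × 3
= 181440

Number of injections = 181440


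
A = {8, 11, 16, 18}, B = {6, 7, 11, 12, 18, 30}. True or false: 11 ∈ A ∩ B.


A = {8, 11, 16, 18}, B = {6, 7, 11, 12, 18, 30}
A ∩ B = elements in both A and B
A ∩ B = {11, 18}
Checking if 11 ∈ A ∩ B
11 is in A ∩ B → True

11 ∈ A ∩ B


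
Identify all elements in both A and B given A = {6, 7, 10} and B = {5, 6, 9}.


A = {6, 7, 10}
B = {5, 6, 9}
Region: in both A and B
Elements: {6}

Elements in both A and B: {6}


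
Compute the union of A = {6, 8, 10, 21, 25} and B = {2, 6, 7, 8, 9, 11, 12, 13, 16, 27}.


A ∪ B = all elements in A or B (or both)
A = {6, 8, 10, 21, 25}
B = {2, 6, 7, 8, 9, 11, 12, 13, 16, 27}
A ∪ B = {2, 6, 7, 8, 9, 10, 11, 12, 13, 16, 21, 25, 27}

A ∪ B = {2, 6, 7, 8, 9, 10, 11, 12, 13, 16, 21, 25, 27}


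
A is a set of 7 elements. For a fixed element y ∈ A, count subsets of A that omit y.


Subsets of A avoiding y are subsets of A \ {y}, which has 6 elements.
Count = 2^(n-1) = 2^6
= 64

Number of subsets avoiding y = 64


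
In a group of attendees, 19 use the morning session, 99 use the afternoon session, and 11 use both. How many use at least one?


|A ∪ B| = |A| + |B| - |A ∩ B|
= 19 + 99 - 11
= 107

|A ∪ B| = 107


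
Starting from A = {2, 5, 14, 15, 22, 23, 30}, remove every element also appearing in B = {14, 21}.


A \ B = elements in A but not in B
A = {2, 5, 14, 15, 22, 23, 30}
B = {14, 21}
Remove from A any elements in B
A \ B = {2, 5, 15, 22, 23, 30}

A \ B = {2, 5, 15, 22, 23, 30}


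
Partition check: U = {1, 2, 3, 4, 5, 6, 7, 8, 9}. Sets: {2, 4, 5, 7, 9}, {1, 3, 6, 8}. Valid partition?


A partition requires: (1) non-empty parts, (2) pairwise disjoint, (3) union = U
Parts: {2, 4, 5, 7, 9}, {1, 3, 6, 8}
Union of parts: {1, 2, 3, 4, 5, 6, 7, 8, 9}
U = {1, 2, 3, 4, 5, 6, 7, 8, 9}
All non-empty? True
Pairwise disjoint? True
Covers U? True

Yes, valid partition


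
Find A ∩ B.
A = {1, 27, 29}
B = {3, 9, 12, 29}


A ∩ B = elements in both A and B
A = {1, 27, 29}
B = {3, 9, 12, 29}
A ∩ B = {29}

A ∩ B = {29}


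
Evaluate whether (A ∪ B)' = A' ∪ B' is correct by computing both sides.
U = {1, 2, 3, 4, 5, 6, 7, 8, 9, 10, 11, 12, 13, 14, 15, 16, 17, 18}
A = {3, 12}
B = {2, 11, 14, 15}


LHS: A ∪ B = {2, 3, 11, 12, 14, 15}
(A ∪ B)' = U \ (A ∪ B) = {1, 4, 5, 6, 7, 8, 9, 10, 13, 16, 17, 18}
A' = {1, 2, 4, 5, 6, 7, 8, 9, 10, 11, 13, 14, 15, 16, 17, 18}, B' = {1, 3, 4, 5, 6, 7, 8, 9, 10, 12, 13, 16, 17, 18}
Claimed RHS: A' ∪ B' = {1, 2, 3, 4, 5, 6, 7, 8, 9, 10, 11, 12, 13, 14, 15, 16, 17, 18}
Identity is INVALID: LHS = {1, 4, 5, 6, 7, 8, 9, 10, 13, 16, 17, 18} but the RHS claimed here equals {1, 2, 3, 4, 5, 6, 7, 8, 9, 10, 11, 12, 13, 14, 15, 16, 17, 18}. The correct form is (A ∪ B)' = A' ∩ B'.

Identity is invalid: (A ∪ B)' = {1, 4, 5, 6, 7, 8, 9, 10, 13, 16, 17, 18} but A' ∪ B' = {1, 2, 3, 4, 5, 6, 7, 8, 9, 10, 11, 12, 13, 14, 15, 16, 17, 18}. The correct De Morgan law is (A ∪ B)' = A' ∩ B'.


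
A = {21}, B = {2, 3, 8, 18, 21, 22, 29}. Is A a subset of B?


A ⊆ B means every element of A is in B.
All elements of A are in B.
So A ⊆ B.

Yes, A ⊆ B


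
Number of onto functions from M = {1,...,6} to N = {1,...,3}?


n = |M| = 6, k = |N| = 3. Surjections via inclusion-exclusion:
S(n,k) = Σ(-1)^i × C(k,i) × (k-i)^n, i=0 to k
i=0: (-1)^0×C(3,0)×3^6 = 729
i=1: (-1)^1×C(3,1)×2^6 = -192
i=2: (-1)^2×C(3,2)×1^6 = 3
i=3: (-1)^3×C(3,3)×0^6 = 0
Total = 540

Number of surjections = 540


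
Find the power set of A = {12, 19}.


|A| = 2, so |P(A)| = 2^2 = 4
Enumerate subsets by cardinality (0 to 2):
∅, {12}, {19}, {12, 19}

P(A) has 4 subsets: ∅, {12}, {19}, {12, 19}


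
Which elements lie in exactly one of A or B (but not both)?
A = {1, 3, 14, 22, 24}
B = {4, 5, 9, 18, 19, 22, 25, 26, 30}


A △ B = (A \ B) ∪ (B \ A) = elements in exactly one of A or B
A \ B = {1, 3, 14, 24}
B \ A = {4, 5, 9, 18, 19, 25, 26, 30}
A △ B = {1, 3, 4, 5, 9, 14, 18, 19, 24, 25, 26, 30}

A △ B = {1, 3, 4, 5, 9, 14, 18, 19, 24, 25, 26, 30}


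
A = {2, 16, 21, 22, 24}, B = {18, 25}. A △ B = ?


A △ B = (A \ B) ∪ (B \ A) = elements in exactly one of A or B
A \ B = {2, 16, 21, 22, 24}
B \ A = {18, 25}
A △ B = {2, 16, 18, 21, 22, 24, 25}

A △ B = {2, 16, 18, 21, 22, 24, 25}


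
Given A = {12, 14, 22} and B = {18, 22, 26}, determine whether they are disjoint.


Disjoint means A ∩ B = ∅.
A ∩ B = {22}
A ∩ B ≠ ∅, so A and B are NOT disjoint.

No, A and B are not disjoint (A ∩ B = {22})


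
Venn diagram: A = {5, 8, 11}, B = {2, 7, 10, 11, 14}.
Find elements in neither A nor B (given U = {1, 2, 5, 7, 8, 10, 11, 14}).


A = {5, 8, 11}
B = {2, 7, 10, 11, 14}
Region: in neither A nor B (given U = {1, 2, 5, 7, 8, 10, 11, 14})
Elements: {1}

Elements in neither A nor B (given U = {1, 2, 5, 7, 8, 10, 11, 14}): {1}


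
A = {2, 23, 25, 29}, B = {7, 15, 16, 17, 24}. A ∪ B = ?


A ∪ B = all elements in A or B (or both)
A = {2, 23, 25, 29}
B = {7, 15, 16, 17, 24}
A ∪ B = {2, 7, 15, 16, 17, 23, 24, 25, 29}

A ∪ B = {2, 7, 15, 16, 17, 23, 24, 25, 29}


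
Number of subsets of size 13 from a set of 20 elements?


C(n,k) = n! / (k!(n-k)!)
C(20,13) = 20! / (13!7!)
= 77520

C(20,13) = 77520


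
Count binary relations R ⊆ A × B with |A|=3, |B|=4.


A relation from A to B is any subset of A × B.
|A × B| = 3 × 4 = 12
# relations = 2^|A × B| = 2^12 = 4096

Number of relations = 4096


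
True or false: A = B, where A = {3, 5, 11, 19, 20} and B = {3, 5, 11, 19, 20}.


Two sets are equal iff they have exactly the same elements.
A = {3, 5, 11, 19, 20}
B = {3, 5, 11, 19, 20}
Same elements → A = B

Yes, A = B


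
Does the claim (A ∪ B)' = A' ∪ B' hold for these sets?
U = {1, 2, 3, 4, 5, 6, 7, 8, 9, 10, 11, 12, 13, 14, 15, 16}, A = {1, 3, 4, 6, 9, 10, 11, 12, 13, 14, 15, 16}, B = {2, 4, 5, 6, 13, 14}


LHS: A ∪ B = {1, 2, 3, 4, 5, 6, 9, 10, 11, 12, 13, 14, 15, 16}
(A ∪ B)' = U \ (A ∪ B) = {7, 8}
A' = {2, 5, 7, 8}, B' = {1, 3, 7, 8, 9, 10, 11, 12, 15, 16}
Claimed RHS: A' ∪ B' = {1, 2, 3, 5, 7, 8, 9, 10, 11, 12, 15, 16}
Identity is INVALID: LHS = {7, 8} but the RHS claimed here equals {1, 2, 3, 5, 7, 8, 9, 10, 11, 12, 15, 16}. The correct form is (A ∪ B)' = A' ∩ B'.

Identity is invalid: (A ∪ B)' = {7, 8} but A' ∪ B' = {1, 2, 3, 5, 7, 8, 9, 10, 11, 12, 15, 16}. The correct De Morgan law is (A ∪ B)' = A' ∩ B'.


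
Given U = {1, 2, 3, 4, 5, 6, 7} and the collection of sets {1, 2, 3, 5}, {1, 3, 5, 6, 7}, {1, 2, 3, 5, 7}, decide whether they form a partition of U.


A partition requires: (1) non-empty parts, (2) pairwise disjoint, (3) union = U
Parts: {1, 2, 3, 5}, {1, 3, 5, 6, 7}, {1, 2, 3, 5, 7}
Union of parts: {1, 2, 3, 5, 6, 7}
U = {1, 2, 3, 4, 5, 6, 7}
All non-empty? True
Pairwise disjoint? False
Covers U? False

No, not a valid partition


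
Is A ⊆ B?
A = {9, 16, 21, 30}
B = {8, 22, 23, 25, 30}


A ⊆ B means every element of A is in B.
Elements in A not in B: {9, 16, 21}
So A ⊄ B.

No, A ⊄ B


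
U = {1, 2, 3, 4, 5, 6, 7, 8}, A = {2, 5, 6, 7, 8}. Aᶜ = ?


Aᶜ = U \ A = elements in U but not in A
U = {1, 2, 3, 4, 5, 6, 7, 8}
A = {2, 5, 6, 7, 8}
Aᶜ = {1, 3, 4}

Aᶜ = {1, 3, 4}


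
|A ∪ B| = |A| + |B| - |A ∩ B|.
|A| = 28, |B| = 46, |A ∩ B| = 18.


|A ∪ B| = |A| + |B| - |A ∩ B|
= 28 + 46 - 18
= 56

|A ∪ B| = 56


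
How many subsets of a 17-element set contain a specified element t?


Subsets of A containing t correspond to subsets of A \ {t}, which has 16 elements.
Count = 2^(n-1) = 2^16
= 65536

Number of subsets containing t = 65536


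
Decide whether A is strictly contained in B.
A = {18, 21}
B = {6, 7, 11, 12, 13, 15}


A ⊂ B requires: A ⊆ B AND A ≠ B.
A ⊆ B? No
A ⊄ B, so A is not a proper subset.

No, A is not a proper subset of B


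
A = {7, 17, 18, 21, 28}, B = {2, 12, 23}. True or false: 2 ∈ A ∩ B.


A = {7, 17, 18, 21, 28}, B = {2, 12, 23}
A ∩ B = elements in both A and B
A ∩ B = ∅
Checking if 2 ∈ A ∩ B
2 is not in A ∩ B → False

2 ∉ A ∩ B


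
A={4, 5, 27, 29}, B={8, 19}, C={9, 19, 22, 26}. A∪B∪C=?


A ∪ B = {4, 5, 8, 19, 27, 29}
(A ∪ B) ∪ C = {4, 5, 8, 9, 19, 22, 26, 27, 29}

A ∪ B ∪ C = {4, 5, 8, 9, 19, 22, 26, 27, 29}


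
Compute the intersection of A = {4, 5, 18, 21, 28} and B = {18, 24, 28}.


A ∩ B = elements in both A and B
A = {4, 5, 18, 21, 28}
B = {18, 24, 28}
A ∩ B = {18, 28}

A ∩ B = {18, 28}


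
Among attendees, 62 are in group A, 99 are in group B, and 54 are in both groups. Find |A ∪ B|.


|A ∪ B| = |A| + |B| - |A ∩ B|
= 62 + 99 - 54
= 107

|A ∪ B| = 107


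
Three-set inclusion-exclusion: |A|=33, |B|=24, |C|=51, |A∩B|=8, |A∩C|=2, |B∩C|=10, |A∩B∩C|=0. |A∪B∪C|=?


|A∪B∪C| = |A|+|B|+|C| - |A∩B|-|A∩C|-|B∩C| + |A∩B∩C|
= 33+24+51 - 8-2-10 + 0
= 108 - 20 + 0
= 88

|A ∪ B ∪ C| = 88


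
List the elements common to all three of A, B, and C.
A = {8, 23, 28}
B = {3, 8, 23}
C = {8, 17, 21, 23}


A ∩ B = {8, 23}
(A ∩ B) ∩ C = {8, 23}

A ∩ B ∩ C = {8, 23}


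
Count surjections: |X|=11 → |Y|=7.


n = |X| = 11, k = |Y| = 7. Surjections via inclusion-exclusion:
S(n,k) = Σ(-1)^i × C(k,i) × (k-i)^n, i=0 to k
i=0: (-1)^0×C(7,0)×7^11 = 1977326743
i=1: (-1)^1×C(7,1)×6^11 = -2539579392
i=2: (-1)^2×C(7,2)×5^11 = 1025390625
i=3: (-1)^3×C(7,3)×4^11 = -146800640
i=4: (-1)^4×C(7,4)×3^11 = 6200145
i=5: (-1)^5×C(7,5)×2^11 = -43008
i=6: (-1)^6×C(7,6)×1^11 = 7
i=7: (-1)^7×C(7,7)×0^11 = 0
Total = 322494480

Number of surjections = 322494480


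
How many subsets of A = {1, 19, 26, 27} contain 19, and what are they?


A subset of A contains 19 iff the remaining 3 elements form any subset of A \ {19}.
Count: 2^(n-1) = 2^3 = 8
Subsets containing 19: {19}, {1, 19}, {19, 26}, {19, 27}, {1, 19, 26}, {1, 19, 27}, {19, 26, 27}, {1, 19, 26, 27}

Subsets containing 19 (8 total): {19}, {1, 19}, {19, 26}, {19, 27}, {1, 19, 26}, {1, 19, 27}, {19, 26, 27}, {1, 19, 26, 27}


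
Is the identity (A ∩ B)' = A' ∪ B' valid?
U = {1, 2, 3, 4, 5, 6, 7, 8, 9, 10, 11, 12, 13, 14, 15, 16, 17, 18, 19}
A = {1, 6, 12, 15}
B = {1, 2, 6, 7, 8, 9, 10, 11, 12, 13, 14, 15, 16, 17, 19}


LHS: A ∩ B = {1, 6, 12, 15}
(A ∩ B)' = U \ (A ∩ B) = {2, 3, 4, 5, 7, 8, 9, 10, 11, 13, 14, 16, 17, 18, 19}
A' = {2, 3, 4, 5, 7, 8, 9, 10, 11, 13, 14, 16, 17, 18, 19}, B' = {3, 4, 5, 18}
Claimed RHS: A' ∪ B' = {2, 3, 4, 5, 7, 8, 9, 10, 11, 13, 14, 16, 17, 18, 19}
Identity is VALID: LHS = RHS = {2, 3, 4, 5, 7, 8, 9, 10, 11, 13, 14, 16, 17, 18, 19} ✓

Identity is valid. (A ∩ B)' = A' ∪ B' = {2, 3, 4, 5, 7, 8, 9, 10, 11, 13, 14, 16, 17, 18, 19}


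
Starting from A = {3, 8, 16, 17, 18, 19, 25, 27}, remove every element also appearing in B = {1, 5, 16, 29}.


A \ B = elements in A but not in B
A = {3, 8, 16, 17, 18, 19, 25, 27}
B = {1, 5, 16, 29}
Remove from A any elements in B
A \ B = {3, 8, 17, 18, 19, 25, 27}

A \ B = {3, 8, 17, 18, 19, 25, 27}


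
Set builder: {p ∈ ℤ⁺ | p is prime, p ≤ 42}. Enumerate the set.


Checking each candidate:
Condition: primes ≤ 42
Result = {2, 3, 5, 7, 11, 13, 17, 19, 23, 29, 31, 37, 41}

{2, 3, 5, 7, 11, 13, 17, 19, 23, 29, 31, 37, 41}


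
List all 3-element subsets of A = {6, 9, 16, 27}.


|A| = 4, so A has C(4,3) = 4 subsets of size 3.
Enumerate by choosing 3 elements from A at a time:
{6, 9, 16}, {6, 9, 27}, {6, 16, 27}, {9, 16, 27}

3-element subsets (4 total): {6, 9, 16}, {6, 9, 27}, {6, 16, 27}, {9, 16, 27}


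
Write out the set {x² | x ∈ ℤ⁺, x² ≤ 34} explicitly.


Checking each candidate:
Condition: positive perfect squares ≤ 34
Result = {1, 4, 9, 16, 25}

{1, 4, 9, 16, 25}


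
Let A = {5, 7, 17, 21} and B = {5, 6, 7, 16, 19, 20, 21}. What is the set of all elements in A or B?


A ∪ B = all elements in A or B (or both)
A = {5, 7, 17, 21}
B = {5, 6, 7, 16, 19, 20, 21}
A ∪ B = {5, 6, 7, 16, 17, 19, 20, 21}

A ∪ B = {5, 6, 7, 16, 17, 19, 20, 21}


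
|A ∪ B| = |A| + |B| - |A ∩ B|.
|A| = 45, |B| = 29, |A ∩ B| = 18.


|A ∪ B| = |A| + |B| - |A ∩ B|
= 45 + 29 - 18
= 56

|A ∪ B| = 56


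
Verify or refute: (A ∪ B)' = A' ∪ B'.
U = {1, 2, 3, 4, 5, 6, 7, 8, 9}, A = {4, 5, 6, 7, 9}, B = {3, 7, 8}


LHS: A ∪ B = {3, 4, 5, 6, 7, 8, 9}
(A ∪ B)' = U \ (A ∪ B) = {1, 2}
A' = {1, 2, 3, 8}, B' = {1, 2, 4, 5, 6, 9}
Claimed RHS: A' ∪ B' = {1, 2, 3, 4, 5, 6, 8, 9}
Identity is INVALID: LHS = {1, 2} but the RHS claimed here equals {1, 2, 3, 4, 5, 6, 8, 9}. The correct form is (A ∪ B)' = A' ∩ B'.

Identity is invalid: (A ∪ B)' = {1, 2} but A' ∪ B' = {1, 2, 3, 4, 5, 6, 8, 9}. The correct De Morgan law is (A ∪ B)' = A' ∩ B'.


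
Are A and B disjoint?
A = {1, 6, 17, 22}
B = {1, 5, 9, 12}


Disjoint means A ∩ B = ∅.
A ∩ B = {1}
A ∩ B ≠ ∅, so A and B are NOT disjoint.

No, A and B are not disjoint (A ∩ B = {1})


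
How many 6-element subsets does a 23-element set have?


C(n,k) = n! / (k!(n-k)!)
C(23,6) = 23! / (6!17!)
= 100947

C(23,6) = 100947


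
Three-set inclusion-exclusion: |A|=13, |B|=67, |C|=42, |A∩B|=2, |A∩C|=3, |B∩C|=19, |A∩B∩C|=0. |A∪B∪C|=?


|A∪B∪C| = |A|+|B|+|C| - |A∩B|-|A∩C|-|B∩C| + |A∩B∩C|
= 13+67+42 - 2-3-19 + 0
= 122 - 24 + 0
= 98

|A ∪ B ∪ C| = 98


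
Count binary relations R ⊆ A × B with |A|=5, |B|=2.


A relation from A to B is any subset of A × B.
|A × B| = 5 × 2 = 10
# relations = 2^|A × B| = 2^10 = 1024

Number of relations = 1024


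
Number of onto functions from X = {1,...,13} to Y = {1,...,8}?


n = |X| = 13, k = |Y| = 8. Surjections via inclusion-exclusion:
S(n,k) = Σ(-1)^i × C(k,i) × (k-i)^n, i=0 to k
i=0: (-1)^0×C(8,0)×8^13 = 549755813888
i=1: (-1)^1×C(8,1)×7^13 = -775112083256
i=2: (-1)^2×C(8,2)×6^13 = 365699432448
i=3: (-1)^3×C(8,3)×5^13 = -68359375000
i=4: (-1)^4×C(8,4)×4^13 = 4697620480
i=5: (-1)^5×C(8,5)×3^13 = -89282088
i=6: (-1)^6×C(8,6)×2^13 = 229376
i=7: (-1)^7×C(8,7)×1^13 = -8
i=8: (-1)^8×C(8,8)×0^13 = 0
Total = 76592355840

Number of surjections = 76592355840


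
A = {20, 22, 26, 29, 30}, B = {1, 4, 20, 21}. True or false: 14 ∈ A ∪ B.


A = {20, 22, 26, 29, 30}, B = {1, 4, 20, 21}
A ∪ B = all elements in A or B
A ∪ B = {1, 4, 20, 21, 22, 26, 29, 30}
Checking if 14 ∈ A ∪ B
14 is not in A ∪ B → False

14 ∉ A ∪ B


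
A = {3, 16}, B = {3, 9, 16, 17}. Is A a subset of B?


A ⊆ B means every element of A is in B.
All elements of A are in B.
So A ⊆ B.

Yes, A ⊆ B


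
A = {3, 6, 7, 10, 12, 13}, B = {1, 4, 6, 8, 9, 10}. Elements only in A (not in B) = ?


A = {3, 6, 7, 10, 12, 13}
B = {1, 4, 6, 8, 9, 10}
Region: only in A (not in B)
Elements: {3, 7, 12, 13}

Elements only in A (not in B): {3, 7, 12, 13}


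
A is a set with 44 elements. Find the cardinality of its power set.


Number of subsets = 2^n
= 2^44
= 17592186044416

|P(A)| = 17592186044416


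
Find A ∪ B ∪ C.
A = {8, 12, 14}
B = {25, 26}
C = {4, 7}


A ∪ B = {8, 12, 14, 25, 26}
(A ∪ B) ∪ C = {4, 7, 8, 12, 14, 25, 26}

A ∪ B ∪ C = {4, 7, 8, 12, 14, 25, 26}


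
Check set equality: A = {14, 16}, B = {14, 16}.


Two sets are equal iff they have exactly the same elements.
A = {14, 16}
B = {14, 16}
Same elements → A = B

Yes, A = B


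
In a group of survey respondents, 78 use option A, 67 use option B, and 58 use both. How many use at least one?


|A ∪ B| = |A| + |B| - |A ∩ B|
= 78 + 67 - 58
= 87

|A ∪ B| = 87


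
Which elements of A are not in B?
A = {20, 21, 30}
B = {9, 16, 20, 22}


A \ B = elements in A but not in B
A = {20, 21, 30}
B = {9, 16, 20, 22}
Remove from A any elements in B
A \ B = {21, 30}

A \ B = {21, 30}


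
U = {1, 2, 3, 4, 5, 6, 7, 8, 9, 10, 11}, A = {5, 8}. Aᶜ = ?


Aᶜ = U \ A = elements in U but not in A
U = {1, 2, 3, 4, 5, 6, 7, 8, 9, 10, 11}
A = {5, 8}
Aᶜ = {1, 2, 3, 4, 6, 7, 9, 10, 11}

Aᶜ = {1, 2, 3, 4, 6, 7, 9, 10, 11}


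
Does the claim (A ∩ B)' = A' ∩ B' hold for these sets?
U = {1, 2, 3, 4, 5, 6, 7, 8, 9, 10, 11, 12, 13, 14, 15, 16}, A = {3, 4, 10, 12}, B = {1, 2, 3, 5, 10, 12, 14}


LHS: A ∩ B = {3, 10, 12}
(A ∩ B)' = U \ (A ∩ B) = {1, 2, 4, 5, 6, 7, 8, 9, 11, 13, 14, 15, 16}
A' = {1, 2, 5, 6, 7, 8, 9, 11, 13, 14, 15, 16}, B' = {4, 6, 7, 8, 9, 11, 13, 15, 16}
Claimed RHS: A' ∩ B' = {6, 7, 8, 9, 11, 13, 15, 16}
Identity is INVALID: LHS = {1, 2, 4, 5, 6, 7, 8, 9, 11, 13, 14, 15, 16} but the RHS claimed here equals {6, 7, 8, 9, 11, 13, 15, 16}. The correct form is (A ∩ B)' = A' ∪ B'.

Identity is invalid: (A ∩ B)' = {1, 2, 4, 5, 6, 7, 8, 9, 11, 13, 14, 15, 16} but A' ∩ B' = {6, 7, 8, 9, 11, 13, 15, 16}. The correct De Morgan law is (A ∩ B)' = A' ∪ B'.
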